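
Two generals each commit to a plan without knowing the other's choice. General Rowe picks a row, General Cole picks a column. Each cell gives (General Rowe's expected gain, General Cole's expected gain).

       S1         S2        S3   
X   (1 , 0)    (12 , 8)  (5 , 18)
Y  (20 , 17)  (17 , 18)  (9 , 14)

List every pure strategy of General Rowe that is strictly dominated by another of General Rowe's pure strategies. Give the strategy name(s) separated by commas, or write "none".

X is strictly dominated by Y (S1: 20>1, S2: 17>12, S3: 9>5).
Nothing dominates Y: X at S1 (20>1).

X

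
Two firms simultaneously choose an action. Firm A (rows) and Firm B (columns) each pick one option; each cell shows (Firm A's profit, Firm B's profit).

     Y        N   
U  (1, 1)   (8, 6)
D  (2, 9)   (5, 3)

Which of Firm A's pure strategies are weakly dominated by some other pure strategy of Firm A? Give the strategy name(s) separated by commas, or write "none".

none

Nothing dominates U: D at N (8>5).
D: no other strategy beats it everywhere (U at Y (2>1)).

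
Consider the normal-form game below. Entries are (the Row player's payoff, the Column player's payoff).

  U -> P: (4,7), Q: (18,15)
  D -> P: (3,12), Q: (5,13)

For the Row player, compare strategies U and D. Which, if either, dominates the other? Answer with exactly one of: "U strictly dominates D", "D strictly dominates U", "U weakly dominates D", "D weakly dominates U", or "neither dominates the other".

Compare U to D across each opponent action: P: 4>3, Q: 18>5.
U gives a strictly higher payoff against each opponent action, so U strictly dominates D.

U strictly dominates D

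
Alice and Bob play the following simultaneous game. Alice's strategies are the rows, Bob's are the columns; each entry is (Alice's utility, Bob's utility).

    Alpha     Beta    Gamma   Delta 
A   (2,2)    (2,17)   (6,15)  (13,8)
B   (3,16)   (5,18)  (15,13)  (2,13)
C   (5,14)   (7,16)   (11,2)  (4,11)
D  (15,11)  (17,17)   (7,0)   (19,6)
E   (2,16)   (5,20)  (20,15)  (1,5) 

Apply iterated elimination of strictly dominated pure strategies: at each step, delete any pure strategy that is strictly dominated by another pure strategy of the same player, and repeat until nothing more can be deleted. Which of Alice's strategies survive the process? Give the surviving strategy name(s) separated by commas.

D

Row A is eliminated: D beats it against every remaining column (Alpha: 15>2, Beta: 17>2, Gamma: 7>6, Delta: 19>13).
For Bob, Beta strictly dominates Alpha on the remaining rows (B: 18>16, C: 16>14, D: 17>11, E: 20>16); eliminate Alpha.
Column Gamma is eliminated: Beta beats it against every remaining row (B: 18>13, C: 16>2, D: 17>0, E: 20>15).
Alice's strategy B is strictly dominated by C (Beta: 7>5, Delta: 4>2) and is removed.
Alice's strategy C is strictly dominated by D (Beta: 17>7, Delta: 19>4) and is removed.
Row E is eliminated: D beats it against every remaining column (Beta: 17>5, Delta: 19>1).
Bob's strategy Delta is strictly dominated by Beta (D: 17>6) and is removed.
Among the remaining strategies, none is strictly dominated by another pure strategy of the same player, so the elimination stops.
Surviving strategies — Alice: {D}; Bob: {Beta}.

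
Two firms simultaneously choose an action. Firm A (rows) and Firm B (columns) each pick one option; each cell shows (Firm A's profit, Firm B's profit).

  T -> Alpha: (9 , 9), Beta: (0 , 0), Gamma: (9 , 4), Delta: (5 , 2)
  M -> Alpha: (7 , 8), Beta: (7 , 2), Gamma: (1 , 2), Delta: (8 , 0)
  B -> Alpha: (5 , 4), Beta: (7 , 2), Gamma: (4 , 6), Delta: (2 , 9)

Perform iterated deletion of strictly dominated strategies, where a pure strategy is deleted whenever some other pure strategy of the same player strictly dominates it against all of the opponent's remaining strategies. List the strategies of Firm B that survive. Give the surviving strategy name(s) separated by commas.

Alpha

Column Beta is eliminated: Alpha beats it against every remaining row (T: 9>0, M: 8>2, B: 4>2).
Row B is eliminated: T beats it against every remaining column (Alpha: 9>5, Gamma: 9>4, Delta: 5>2).
For Firm B, Alpha strictly dominates Gamma on the remaining rows (T: 9>4, M: 8>2); eliminate Gamma.
Column Delta is eliminated: Alpha beats it against every remaining row (T: 9>2, M: 8>0).
Firm A's strategy M is strictly dominated by T (Alpha: 9>7) and is removed.
Among the remaining strategies, none is strictly dominated by another pure strategy of the same player, so the elimination stops.
Surviving strategies — Firm A: {T}; Firm B: {Alpha}.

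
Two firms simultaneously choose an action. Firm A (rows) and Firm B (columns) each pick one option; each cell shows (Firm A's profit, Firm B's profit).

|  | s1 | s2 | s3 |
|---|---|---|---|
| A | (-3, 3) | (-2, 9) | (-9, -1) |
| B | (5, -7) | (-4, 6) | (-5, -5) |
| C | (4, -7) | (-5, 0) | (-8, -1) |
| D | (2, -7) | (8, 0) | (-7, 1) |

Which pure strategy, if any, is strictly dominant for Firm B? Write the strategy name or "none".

none

s1 fails to dominate s2 at A (3<9).
s2 fails to dominate s3 at D (0<1).
s3 fails to dominate s1 at A (-1<3).
No single strategy dominates all the others.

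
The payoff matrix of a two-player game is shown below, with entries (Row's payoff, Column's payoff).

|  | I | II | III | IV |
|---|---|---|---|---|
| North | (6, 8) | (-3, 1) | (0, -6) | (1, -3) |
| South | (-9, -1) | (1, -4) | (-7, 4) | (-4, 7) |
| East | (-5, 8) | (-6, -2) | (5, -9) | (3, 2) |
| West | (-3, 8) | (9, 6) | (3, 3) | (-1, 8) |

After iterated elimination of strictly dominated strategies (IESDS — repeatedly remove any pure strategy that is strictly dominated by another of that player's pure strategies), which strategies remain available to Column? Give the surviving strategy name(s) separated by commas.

Row's strategy South is strictly dominated by West (I: -3>-9, II: 9>1, III: 3>-7, IV: -1>-4) and is removed.
For Column, I strictly dominates II on the remaining rows (North: 8>1, East: 8>-2, West: 8>6); eliminate II.
For Column, I strictly dominates III on the remaining rows (North: 8>-6, East: 8>-9, West: 8>3); eliminate III.
For Row, North strictly dominates West on the remaining columns (I: 6>-3, IV: 1>-1); eliminate West.
Column IV is eliminated: I beats it against every remaining row (North: 8>-3, East: 8>2).
Row's strategy East is strictly dominated by North (I: 6>-5) and is removed.
Among the remaining strategies, none is strictly dominated by another pure strategy of the same player, so the elimination stops.
Surviving strategies — Row: {North}; Column: {I}.

I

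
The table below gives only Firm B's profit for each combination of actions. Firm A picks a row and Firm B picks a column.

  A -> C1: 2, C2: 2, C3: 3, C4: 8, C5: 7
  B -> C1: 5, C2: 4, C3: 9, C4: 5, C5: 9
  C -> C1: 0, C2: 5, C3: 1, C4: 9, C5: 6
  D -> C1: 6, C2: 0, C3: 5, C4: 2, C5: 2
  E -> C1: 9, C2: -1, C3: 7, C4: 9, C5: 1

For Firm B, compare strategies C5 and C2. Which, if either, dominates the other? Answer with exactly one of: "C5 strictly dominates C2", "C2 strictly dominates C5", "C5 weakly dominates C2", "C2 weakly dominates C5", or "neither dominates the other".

Compare C5 to C2 across each choice by Firm A: A: 7>2, B: 9>4, C: 6>5, D: 2>0, E: 1>-1.
Every comparison favours C5, so C5 strictly dominates C2.

C5 strictly dominates C2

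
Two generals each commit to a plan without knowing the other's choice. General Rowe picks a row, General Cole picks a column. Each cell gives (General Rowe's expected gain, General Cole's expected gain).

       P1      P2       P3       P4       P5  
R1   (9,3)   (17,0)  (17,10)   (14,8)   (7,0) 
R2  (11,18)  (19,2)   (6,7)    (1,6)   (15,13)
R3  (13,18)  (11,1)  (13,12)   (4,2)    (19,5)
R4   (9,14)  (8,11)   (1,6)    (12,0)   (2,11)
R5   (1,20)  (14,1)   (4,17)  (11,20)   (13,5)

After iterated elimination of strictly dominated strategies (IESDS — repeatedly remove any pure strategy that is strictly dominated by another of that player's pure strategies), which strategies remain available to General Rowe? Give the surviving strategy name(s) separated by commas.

R1, R3

General Cole's strategy P2 is strictly dominated by P1 (R1: 3>0, R2: 18>2, R3: 18>1, R4: 14>11, R5: 20>1) and is removed.
For General Rowe, R3 strictly dominates R2 on the remaining columns (P1: 13>11, P3: 13>6, P4: 4>1, P5: 19>15); eliminate R2.
For General Cole, P1 strictly dominates P5 on the remaining rows (R1: 3>0, R3: 18>5, R4: 14>11, R5: 20>5); eliminate P5.
General Rowe's strategy R5 is strictly dominated by R1 (P1: 9>1, P3: 17>4, P4: 14>11) and is removed.
Column P4 is eliminated: P3 beats it against every remaining row (R1: 10>8, R3: 12>2, R4: 6>0).
For General Rowe, R3 strictly dominates R4 on the remaining columns (P1: 13>9, P3: 13>1); eliminate R4.
Among the remaining strategies, none is strictly dominated by another pure strategy of the same player, so the elimination stops.
Surviving strategies — General Rowe: {R1, R3}; General Cole: {P1, P3}.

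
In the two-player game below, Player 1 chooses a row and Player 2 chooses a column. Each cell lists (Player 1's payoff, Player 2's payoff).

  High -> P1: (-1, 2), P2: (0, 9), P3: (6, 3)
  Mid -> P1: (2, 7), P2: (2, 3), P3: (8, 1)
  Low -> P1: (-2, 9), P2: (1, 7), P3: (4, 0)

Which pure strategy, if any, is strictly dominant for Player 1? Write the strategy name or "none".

Mid

Mid vs High: P1: 2>-1, P2: 2>0, P3: 8>6.
Mid vs Low: P1: 2>-2, P2: 2>1, P3: 8>4.
Mid strictly beats every other strategy against every opponent action, so it is strictly dominant.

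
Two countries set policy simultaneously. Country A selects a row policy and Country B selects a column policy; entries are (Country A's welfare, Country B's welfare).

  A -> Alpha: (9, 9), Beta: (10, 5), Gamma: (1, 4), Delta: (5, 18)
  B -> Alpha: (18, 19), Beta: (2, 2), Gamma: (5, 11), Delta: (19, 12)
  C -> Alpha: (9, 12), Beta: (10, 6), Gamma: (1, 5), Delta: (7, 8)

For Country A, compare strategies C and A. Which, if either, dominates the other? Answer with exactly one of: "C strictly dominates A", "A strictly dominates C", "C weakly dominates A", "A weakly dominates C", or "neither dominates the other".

C's payoffs vs A's, by Country B's action — Alpha: 9=9, Beta: 10=10, Gamma: 1=1, Delta: 7>5.
C is at least as good everywhere and strictly better somewhere (tied only at Alpha, Beta, Gamma), so C weakly but not strictly dominates A.

C weakly dominates A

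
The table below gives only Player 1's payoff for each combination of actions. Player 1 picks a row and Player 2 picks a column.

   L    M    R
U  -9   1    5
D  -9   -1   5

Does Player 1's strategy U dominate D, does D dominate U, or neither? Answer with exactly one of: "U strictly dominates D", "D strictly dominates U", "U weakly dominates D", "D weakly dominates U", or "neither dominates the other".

Compare U to D across each opponent action: L: -9=-9, M: 1>-1, R: 5=5.
U is at least as good everywhere and strictly better somewhere (tied only at L, R), so U weakly but not strictly dominates D.

U weakly dominates D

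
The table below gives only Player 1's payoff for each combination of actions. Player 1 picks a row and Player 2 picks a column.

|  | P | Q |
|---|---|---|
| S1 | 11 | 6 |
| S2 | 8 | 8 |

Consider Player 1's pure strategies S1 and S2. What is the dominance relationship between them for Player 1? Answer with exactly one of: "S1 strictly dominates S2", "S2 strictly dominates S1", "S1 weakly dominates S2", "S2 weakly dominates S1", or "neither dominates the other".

neither dominates the other

S1's payoffs vs S2's, by Player 2's action — P: 11>8, Q: 6<8.
S1 does better at P but worse at Q; neither strategy dominates the other.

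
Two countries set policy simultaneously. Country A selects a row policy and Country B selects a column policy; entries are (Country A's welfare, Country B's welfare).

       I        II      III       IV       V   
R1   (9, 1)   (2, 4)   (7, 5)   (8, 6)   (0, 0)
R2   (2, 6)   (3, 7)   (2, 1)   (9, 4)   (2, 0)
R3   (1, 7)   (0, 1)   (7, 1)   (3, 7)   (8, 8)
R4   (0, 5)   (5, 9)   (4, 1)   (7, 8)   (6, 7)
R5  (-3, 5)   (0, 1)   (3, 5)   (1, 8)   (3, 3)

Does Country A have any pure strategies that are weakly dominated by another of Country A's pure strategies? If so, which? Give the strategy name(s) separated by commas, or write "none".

R5

R1 is not dominated — it holds its own against R2 at I (9>2); R3 at I (9>1); R4 at I (9>0); R5 at I (9>-3).
R2: no other strategy beats it everywhere (R1 at II (3>2); R3 at I (2>1); R4 at I (2>0); R5 at I (2>-3)).
Nothing dominates R3: R1 at V (8>0); R2 at III (7>2); R4 at I (1>0); R5 at I (1>-3).
R4: no other strategy beats it everywhere (R1 at II (5>2); R2 at II (5>3); R3 at II (5>0); R5 at I (0>-3)).
R5 is weakly dominated by R3 (I: 1>-3, II: 0=0, III: 7>3, IV: 3>1, V: 8>3).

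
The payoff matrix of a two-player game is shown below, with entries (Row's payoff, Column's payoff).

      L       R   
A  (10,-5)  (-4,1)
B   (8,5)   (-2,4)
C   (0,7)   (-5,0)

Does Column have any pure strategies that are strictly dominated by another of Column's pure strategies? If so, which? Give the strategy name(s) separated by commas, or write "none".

Nothing dominates L: R at B (5>4).
Nothing dominates R: L at A (1>-5).

none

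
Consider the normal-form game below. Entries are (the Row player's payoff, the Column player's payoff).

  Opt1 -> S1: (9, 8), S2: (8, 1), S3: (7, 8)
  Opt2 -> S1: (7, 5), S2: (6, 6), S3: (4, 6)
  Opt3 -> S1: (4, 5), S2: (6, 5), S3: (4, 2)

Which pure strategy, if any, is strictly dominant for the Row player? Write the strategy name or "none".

Opt1

Opt1 vs Opt2: S1: 9>7, S2: 8>6, S3: 7>4.
Opt1 vs Opt3: S1: 9>4, S2: 8>6, S3: 7>4.
Opt1 strictly beats every other strategy against every opponent action, so it is strictly dominant.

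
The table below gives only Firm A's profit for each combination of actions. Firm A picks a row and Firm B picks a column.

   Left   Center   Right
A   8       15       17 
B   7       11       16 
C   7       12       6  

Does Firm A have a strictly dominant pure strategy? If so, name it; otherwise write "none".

A vs B: Left: 8>7, Center: 15>11, Right: 17>16.
A vs C: Left: 8>7, Center: 15>12, Right: 17>6.
A strictly beats every other strategy against every opponent action, so it is strictly dominant.

A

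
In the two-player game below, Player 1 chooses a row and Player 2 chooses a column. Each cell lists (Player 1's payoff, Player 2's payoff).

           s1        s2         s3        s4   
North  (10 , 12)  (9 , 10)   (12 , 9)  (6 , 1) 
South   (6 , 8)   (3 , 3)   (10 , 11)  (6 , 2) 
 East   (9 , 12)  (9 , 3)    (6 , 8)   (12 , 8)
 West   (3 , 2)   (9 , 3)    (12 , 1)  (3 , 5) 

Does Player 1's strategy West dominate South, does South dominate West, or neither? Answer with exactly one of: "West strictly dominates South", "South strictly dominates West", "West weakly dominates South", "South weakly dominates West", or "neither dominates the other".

West's payoffs vs South's, by Player 2's action — s1: 3<6, s2: 9>3, s3: 12>10, s4: 3<6.
West does better at s2, s3 but worse at s1, s4; neither strategy dominates the other.

neither dominates the other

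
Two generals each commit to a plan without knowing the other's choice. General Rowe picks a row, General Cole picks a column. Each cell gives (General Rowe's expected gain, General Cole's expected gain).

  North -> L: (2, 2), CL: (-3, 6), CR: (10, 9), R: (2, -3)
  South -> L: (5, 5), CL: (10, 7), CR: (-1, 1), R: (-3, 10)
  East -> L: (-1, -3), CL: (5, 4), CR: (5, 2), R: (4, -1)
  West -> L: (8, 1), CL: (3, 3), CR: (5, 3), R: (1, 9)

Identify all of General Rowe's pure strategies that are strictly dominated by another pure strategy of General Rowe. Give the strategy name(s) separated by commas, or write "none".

none

Nothing dominates North: South at CR (10>-1); East at L (2>-1); West at CR (10>5).
South: no other strategy beats it everywhere (North at L (5>2); East at L (5>-1); West at CL (10>3)).
East is not dominated — it holds its own against North at CL (5>-3); South at CR (5>-1); West at CL (5>3).
West is not dominated — it holds its own against North at L (8>2); South at L (8>5); East at L (8>-1).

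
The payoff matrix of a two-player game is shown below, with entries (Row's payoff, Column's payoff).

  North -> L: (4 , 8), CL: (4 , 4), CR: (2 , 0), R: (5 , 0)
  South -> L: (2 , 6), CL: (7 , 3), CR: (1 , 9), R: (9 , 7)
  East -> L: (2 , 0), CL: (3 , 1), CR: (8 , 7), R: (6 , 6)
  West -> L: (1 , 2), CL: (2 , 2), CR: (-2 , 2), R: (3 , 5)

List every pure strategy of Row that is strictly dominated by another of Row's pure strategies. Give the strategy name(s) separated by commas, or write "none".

West

North: no other strategy beats it everywhere (South at L (4>2); East at L (4>2); West at L (4>1)).
South is not dominated — it holds its own against North at CL (7>4); East at L (2=2); West at L (2>1).
East is not dominated — it holds its own against North at CR (8>2); South at L (2=2); West at L (2>1).
West: dominated, since North does at least as well everywhere (L: 4>1, CL: 4>2, CR: 2>-2, R: 5>3).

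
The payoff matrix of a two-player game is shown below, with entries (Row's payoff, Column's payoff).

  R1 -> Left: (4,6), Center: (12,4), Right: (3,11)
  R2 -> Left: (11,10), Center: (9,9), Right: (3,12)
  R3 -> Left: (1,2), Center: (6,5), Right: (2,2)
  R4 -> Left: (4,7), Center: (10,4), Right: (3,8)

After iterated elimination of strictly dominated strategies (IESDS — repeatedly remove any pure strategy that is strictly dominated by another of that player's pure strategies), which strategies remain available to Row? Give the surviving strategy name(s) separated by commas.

Row R3 is eliminated: R1 beats it against every remaining column (Left: 4>1, Center: 12>6, Right: 3>2).
Column Left is eliminated: Right beats it against every remaining row (R1: 11>6, R2: 12>10, R4: 8>7).
Column Center is eliminated: Right beats it against every remaining row (R1: 11>4, R2: 12>9, R4: 8>4).
Among the remaining strategies, none is strictly dominated by another pure strategy of the same player, so the elimination stops.
Surviving strategies — Row: {R1, R2, R4}; Column: {Right}.

R1, R2, R4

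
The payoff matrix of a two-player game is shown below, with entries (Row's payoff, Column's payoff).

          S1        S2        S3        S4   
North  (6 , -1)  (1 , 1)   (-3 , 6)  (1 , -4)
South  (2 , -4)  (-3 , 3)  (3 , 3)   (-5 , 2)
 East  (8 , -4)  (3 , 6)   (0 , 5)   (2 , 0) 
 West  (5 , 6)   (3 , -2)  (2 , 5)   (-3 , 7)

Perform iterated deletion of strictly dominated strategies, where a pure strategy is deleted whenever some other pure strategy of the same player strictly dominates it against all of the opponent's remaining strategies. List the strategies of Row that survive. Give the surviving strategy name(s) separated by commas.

South, East, West

For Row, East strictly dominates North on the remaining columns (S1: 8>6, S2: 3>1, S3: 0>-3, S4: 2>1); eliminate North.
Column's strategy S1 is strictly dominated by S4 (South: 2>-4, East: 0>-4, West: 7>6) and is removed.
Among the remaining strategies, none is strictly dominated by another pure strategy of the same player, so the elimination stops.
Surviving strategies — Row: {South, East, West}; Column: {S2, S3, S4}.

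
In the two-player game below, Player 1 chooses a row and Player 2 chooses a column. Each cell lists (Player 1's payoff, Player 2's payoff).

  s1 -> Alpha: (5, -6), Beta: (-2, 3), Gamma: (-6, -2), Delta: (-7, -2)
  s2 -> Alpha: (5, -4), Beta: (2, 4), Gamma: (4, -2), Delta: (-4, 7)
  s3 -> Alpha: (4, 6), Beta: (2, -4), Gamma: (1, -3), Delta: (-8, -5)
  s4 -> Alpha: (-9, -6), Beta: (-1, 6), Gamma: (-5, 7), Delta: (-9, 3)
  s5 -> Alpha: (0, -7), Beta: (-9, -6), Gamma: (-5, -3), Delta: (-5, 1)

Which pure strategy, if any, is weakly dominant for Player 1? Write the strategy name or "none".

s2 vs s1: Alpha: 5=5, Beta: 2>-2, Gamma: 4>-6, Delta: -4>-7.
s2 vs s3: Alpha: 5>4, Beta: 2=2, Gamma: 4>1, Delta: -4>-8.
s2 vs s4: Alpha: 5>-9, Beta: 2>-1, Gamma: 4>-5, Delta: -4>-9.
s2 vs s5: Alpha: 5>0, Beta: 2>-9, Gamma: 4>-5, Delta: -4>-5.
s2 is at least as good as every other strategy against every opponent action, so it is weakly dominant.

s2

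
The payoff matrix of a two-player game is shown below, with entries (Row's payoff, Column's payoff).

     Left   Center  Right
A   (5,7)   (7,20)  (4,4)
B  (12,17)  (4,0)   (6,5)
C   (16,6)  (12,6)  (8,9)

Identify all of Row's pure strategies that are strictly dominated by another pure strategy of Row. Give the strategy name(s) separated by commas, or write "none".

C strictly dominates A — Left: 16>5, Center: 12>7, Right: 8>4.
B: dominated, since C does at least as well everywhere (Left: 16>12, Center: 12>4, Right: 8>6).
C is not dominated — it holds its own against A at Left (16>5); B at Left (16>12).

A, B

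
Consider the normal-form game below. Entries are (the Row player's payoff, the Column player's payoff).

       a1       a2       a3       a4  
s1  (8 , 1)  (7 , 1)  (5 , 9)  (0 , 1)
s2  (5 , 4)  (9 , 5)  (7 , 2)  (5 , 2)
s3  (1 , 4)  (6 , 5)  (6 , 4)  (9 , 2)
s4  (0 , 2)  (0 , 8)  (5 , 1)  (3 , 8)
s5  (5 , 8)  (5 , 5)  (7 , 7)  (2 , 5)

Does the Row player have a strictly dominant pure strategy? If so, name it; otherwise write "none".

s1 fails to dominate s2 at a2 (7<9).
s2 fails to dominate s1 at a1 (5<8).
s3 fails to dominate s1 at a1 (1<8).
s4 fails to dominate s1 at a1 (0<8).
s5 fails to dominate s1 at a1 (5<8).
No single strategy dominates all the others.

none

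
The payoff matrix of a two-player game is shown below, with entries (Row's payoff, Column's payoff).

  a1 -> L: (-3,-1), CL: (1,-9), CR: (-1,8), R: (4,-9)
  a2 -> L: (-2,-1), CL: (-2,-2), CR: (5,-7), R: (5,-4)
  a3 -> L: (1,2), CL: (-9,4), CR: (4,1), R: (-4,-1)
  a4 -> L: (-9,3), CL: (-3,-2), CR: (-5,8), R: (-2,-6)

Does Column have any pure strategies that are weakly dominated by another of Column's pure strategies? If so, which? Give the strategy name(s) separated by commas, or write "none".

R

L is not dominated — it holds its own against CL at a1 (-1>-9); CR at a2 (-1>-7); R at a1 (-1>-9).
Nothing dominates CL: L at a3 (4>2); CR at a2 (-2>-7); R at a2 (-2>-4).
Nothing dominates CR: L at a1 (8>-1); CL at a1 (8>-9); R at a1 (8>-9).
L weakly dominates R — a1: -1>-9, a2: -1>-4, a3: 2>-1, a4: 3>-6.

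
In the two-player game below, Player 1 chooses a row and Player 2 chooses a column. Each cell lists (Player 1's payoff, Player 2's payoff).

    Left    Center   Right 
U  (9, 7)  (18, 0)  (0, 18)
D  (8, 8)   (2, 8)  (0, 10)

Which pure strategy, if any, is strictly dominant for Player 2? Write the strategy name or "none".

Right vs Left: U: 18>7, D: 10>8.
Right vs Center: U: 18>0, D: 10>8.
Right strictly beats every other strategy against every opponent action, so it is strictly dominant.

Right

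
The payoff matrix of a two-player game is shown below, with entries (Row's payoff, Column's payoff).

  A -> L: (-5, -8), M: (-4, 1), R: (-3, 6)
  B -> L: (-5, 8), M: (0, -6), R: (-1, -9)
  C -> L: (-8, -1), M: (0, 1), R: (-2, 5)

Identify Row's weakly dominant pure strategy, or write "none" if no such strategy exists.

B

B vs A: L: -5=-5, M: 0>-4, R: -1>-3.
B vs C: L: -5>-8, M: 0=0, R: -1>-2.
B is at least as good as every other strategy against every opponent action, so it is weakly dominant.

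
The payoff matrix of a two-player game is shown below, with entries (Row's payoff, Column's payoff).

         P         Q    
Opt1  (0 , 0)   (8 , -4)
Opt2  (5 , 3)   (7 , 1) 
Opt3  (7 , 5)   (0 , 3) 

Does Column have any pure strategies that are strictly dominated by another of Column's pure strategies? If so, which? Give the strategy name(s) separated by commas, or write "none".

P: no other strategy beats it everywhere (Q at Opt1 (0>-4)).
Q is strictly dominated by P (Opt1: 0>-4, Opt2: 3>1, Opt3: 5>3).

Q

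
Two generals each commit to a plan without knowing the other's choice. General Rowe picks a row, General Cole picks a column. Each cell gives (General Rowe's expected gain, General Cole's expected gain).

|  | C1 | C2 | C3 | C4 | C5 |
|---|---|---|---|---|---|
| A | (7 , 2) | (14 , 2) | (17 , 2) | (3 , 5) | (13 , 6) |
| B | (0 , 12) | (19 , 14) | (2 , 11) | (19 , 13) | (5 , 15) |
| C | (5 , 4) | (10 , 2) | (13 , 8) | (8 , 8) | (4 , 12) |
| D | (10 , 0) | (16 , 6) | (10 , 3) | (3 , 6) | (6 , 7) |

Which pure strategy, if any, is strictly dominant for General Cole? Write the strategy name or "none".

C5

C5 vs C1: A: 6>2, B: 15>12, C: 12>4, D: 7>0.
C5 vs C2: A: 6>2, B: 15>14, C: 12>2, D: 7>6.
C5 vs C3: A: 6>2, B: 15>11, C: 12>8, D: 7>3.
C5 vs C4: A: 6>5, B: 15>13, C: 12>8, D: 7>6.
C5 strictly beats every other strategy against every opponent action, so it is strictly dominant.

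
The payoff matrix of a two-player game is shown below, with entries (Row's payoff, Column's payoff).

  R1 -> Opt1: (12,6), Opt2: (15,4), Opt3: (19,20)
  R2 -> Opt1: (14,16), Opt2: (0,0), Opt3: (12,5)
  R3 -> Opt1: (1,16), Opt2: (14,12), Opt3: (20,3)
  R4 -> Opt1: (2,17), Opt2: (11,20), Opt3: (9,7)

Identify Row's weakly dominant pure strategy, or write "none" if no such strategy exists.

R1 fails to dominate R2 at Opt1 (12<14).
R2 fails to dominate R1 at Opt2 (0<15).
R3 fails to dominate R1 at Opt1 (1<12).
R4 fails to dominate R1 at Opt1 (2<12).
No single strategy dominates all the others.

none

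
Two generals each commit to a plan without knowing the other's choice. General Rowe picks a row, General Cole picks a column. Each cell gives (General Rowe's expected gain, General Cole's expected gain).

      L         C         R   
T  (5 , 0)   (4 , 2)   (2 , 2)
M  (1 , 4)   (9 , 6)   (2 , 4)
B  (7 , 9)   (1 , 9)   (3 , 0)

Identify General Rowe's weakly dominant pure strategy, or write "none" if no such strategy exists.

none

T fails to dominate M at C (4<9).
M fails to dominate T at L (1<5).
B fails to dominate T at C (1<4).
No single strategy dominates all the others.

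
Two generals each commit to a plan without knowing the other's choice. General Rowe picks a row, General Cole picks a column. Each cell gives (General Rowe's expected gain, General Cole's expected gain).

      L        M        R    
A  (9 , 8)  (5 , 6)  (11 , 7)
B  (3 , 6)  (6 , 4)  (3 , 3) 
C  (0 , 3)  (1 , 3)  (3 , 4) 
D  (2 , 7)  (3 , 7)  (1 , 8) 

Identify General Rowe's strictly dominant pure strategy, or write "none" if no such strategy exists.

A fails to dominate B at M (5<6).
B fails to dominate A at L (3<9).
C fails to dominate A at L (0<9).
D fails to dominate A at L (2<9).
No single strategy dominates all the others.

none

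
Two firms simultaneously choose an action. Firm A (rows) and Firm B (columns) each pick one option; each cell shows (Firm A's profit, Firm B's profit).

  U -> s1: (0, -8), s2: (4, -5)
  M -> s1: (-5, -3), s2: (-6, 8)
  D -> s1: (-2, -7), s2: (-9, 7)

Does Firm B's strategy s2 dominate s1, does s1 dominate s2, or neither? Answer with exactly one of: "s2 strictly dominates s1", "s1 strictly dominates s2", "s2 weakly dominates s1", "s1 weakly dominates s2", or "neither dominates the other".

s2 strictly dominates s1

Compare s2 to s1 across each opponent action: U: -5>-8, M: 8>-3, D: 7>-7.
s2 gives a strictly higher payoff against each opponent action, so s2 strictly dominates s1.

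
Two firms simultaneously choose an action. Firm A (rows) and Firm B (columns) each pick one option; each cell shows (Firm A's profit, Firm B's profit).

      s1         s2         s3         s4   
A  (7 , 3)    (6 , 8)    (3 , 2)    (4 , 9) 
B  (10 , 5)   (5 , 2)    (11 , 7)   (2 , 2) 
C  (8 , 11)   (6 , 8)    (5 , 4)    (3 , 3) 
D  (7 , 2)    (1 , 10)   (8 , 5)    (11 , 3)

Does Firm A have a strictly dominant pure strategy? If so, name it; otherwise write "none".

A fails to dominate B at s1 (7<10).
B fails to dominate A at s2 (5<6).
C fails to dominate A at s2 (6=6).
D fails to dominate A at s1 (7=7).
No single strategy dominates all the others.

none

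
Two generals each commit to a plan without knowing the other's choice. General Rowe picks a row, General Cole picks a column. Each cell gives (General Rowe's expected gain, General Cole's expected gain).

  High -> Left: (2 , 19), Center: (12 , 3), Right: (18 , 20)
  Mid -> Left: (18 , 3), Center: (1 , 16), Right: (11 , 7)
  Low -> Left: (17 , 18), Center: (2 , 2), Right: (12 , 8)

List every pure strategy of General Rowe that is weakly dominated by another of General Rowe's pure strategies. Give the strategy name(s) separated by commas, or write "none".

none

Nothing dominates High: Mid at Center (12>1); Low at Center (12>2).
Mid: no other strategy beats it everywhere (High at Left (18>2); Low at Left (18>17)).
Low: no other strategy beats it everywhere (High at Left (17>2); Mid at Center (2>1)).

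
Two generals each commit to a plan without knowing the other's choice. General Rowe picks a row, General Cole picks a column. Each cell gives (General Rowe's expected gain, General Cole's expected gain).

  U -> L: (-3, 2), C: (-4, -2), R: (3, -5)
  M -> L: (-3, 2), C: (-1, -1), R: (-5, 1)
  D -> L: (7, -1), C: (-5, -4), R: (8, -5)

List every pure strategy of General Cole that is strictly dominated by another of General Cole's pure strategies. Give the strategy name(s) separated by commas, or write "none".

C, R

Nothing dominates L: C at U (2>-2); R at U (2>-5).
C is strictly dominated by L (U: 2>-2, M: 2>-1, D: -1>-4).
L strictly dominates R — U: 2>-5, M: 2>1, D: -1>-5.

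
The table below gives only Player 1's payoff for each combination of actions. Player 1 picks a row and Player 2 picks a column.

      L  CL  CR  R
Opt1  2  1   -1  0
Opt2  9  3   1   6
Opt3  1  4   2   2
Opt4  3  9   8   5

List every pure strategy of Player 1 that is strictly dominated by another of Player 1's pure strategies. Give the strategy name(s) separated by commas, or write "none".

Opt1, Opt3

Opt2 strictly dominates Opt1 — L: 9>2, CL: 3>1, CR: 1>-1, R: 6>0.
Opt2 is not dominated — it holds its own against Opt1 at L (9>2); Opt3 at L (9>1); Opt4 at L (9>3).
Opt3: dominated, since Opt4 does at least as well everywhere (L: 3>1, CL: 9>4, CR: 8>2, R: 5>2).
Opt4: no other strategy beats it everywhere (Opt1 at L (3>2); Opt2 at CL (9>3); Opt3 at L (3>1)).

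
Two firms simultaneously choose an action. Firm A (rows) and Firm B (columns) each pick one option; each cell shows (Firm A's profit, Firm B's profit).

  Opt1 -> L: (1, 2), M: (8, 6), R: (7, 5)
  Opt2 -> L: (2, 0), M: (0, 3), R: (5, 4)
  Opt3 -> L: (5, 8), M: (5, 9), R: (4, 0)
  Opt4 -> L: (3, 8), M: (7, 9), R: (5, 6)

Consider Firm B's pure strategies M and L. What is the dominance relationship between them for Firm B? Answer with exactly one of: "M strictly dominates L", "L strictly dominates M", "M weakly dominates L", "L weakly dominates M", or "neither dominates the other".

M strictly dominates L

M's payoffs vs L's, by Firm A's action — Opt1: 6>2, Opt2: 3>0, Opt3: 9>8, Opt4: 9>8.
Every comparison favours M, so M strictly dominates L.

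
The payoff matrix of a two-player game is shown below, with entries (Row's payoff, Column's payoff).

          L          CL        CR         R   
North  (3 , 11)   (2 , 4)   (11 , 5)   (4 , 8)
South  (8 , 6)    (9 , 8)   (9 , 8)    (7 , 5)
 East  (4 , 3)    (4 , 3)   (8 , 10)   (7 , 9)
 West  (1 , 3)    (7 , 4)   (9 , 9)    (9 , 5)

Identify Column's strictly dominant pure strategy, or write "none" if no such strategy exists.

none

L fails to dominate CL at South (6<8).
CL fails to dominate L at North (4<11).
CR fails to dominate L at North (5<11).
R fails to dominate L at North (8<11).
No single strategy dominates all the others.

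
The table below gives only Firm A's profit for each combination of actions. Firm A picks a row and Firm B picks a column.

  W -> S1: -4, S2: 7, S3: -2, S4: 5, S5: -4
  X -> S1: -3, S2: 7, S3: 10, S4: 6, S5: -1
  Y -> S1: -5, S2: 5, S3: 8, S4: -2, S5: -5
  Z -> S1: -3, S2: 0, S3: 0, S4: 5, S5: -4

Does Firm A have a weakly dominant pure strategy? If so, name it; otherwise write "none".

X

X vs W: S1: -3>-4, S2: 7=7, S3: 10>-2, S4: 6>5, S5: -1>-4.
X vs Y: S1: -3>-5, S2: 7>5, S3: 10>8, S4: 6>-2, S5: -1>-5.
X vs Z: S1: -3=-3, S2: 7>0, S3: 10>0, S4: 6>5, S5: -1>-4.
X is at least as good as every other strategy against every opponent action, so it is weakly dominant.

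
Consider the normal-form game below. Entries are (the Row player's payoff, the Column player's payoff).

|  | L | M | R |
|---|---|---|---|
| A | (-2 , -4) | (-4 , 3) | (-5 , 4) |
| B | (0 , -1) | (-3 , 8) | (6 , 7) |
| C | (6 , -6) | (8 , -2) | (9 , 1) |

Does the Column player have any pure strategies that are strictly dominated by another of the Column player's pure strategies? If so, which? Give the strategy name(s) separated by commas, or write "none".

L

M strictly dominates L — A: 3>-4, B: 8>-1, C: -2>-6.
M is not dominated — it holds its own against L at A (3>-4); R at B (8>7).
Nothing dominates R: L at A (4>-4); M at A (4>3).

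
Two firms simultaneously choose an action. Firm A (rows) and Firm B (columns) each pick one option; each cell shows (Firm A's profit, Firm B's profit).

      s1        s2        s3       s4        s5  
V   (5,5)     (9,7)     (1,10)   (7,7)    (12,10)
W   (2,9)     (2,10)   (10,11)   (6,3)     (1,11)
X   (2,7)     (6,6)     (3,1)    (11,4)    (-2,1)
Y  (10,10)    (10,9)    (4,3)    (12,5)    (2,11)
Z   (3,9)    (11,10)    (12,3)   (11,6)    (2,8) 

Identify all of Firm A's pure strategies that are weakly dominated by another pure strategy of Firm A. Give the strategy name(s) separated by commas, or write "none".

V: no other strategy beats it everywhere (W at s1 (5>2); X at s1 (5>2); Y at s5 (12>2); Z at s1 (5>3)).
W: dominated, since Z does at least as well everywhere (s1: 3>2, s2: 11>2, s3: 12>10, s4: 11>6, s5: 2>1).
Y weakly dominates X — s1: 10>2, s2: 10>6, s3: 4>3, s4: 12>11, s5: 2>-2.
Y is not dominated — it holds its own against V at s1 (10>5); W at s1 (10>2); X at s1 (10>2); Z at s1 (10>3).
Z: no other strategy beats it everywhere (V at s2 (11>9); W at s1 (3>2); X at s1 (3>2); Y at s2 (11>10)).

W, X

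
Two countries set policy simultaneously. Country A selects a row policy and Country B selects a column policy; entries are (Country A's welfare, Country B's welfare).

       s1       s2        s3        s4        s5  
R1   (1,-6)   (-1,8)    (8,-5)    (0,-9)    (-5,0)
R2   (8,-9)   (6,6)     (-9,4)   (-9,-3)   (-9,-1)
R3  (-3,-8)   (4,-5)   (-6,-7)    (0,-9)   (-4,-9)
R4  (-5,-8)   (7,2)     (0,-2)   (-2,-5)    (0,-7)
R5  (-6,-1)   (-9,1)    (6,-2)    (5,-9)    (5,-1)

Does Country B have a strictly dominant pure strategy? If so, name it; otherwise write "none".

s2 vs s1: R1: 8>-6, R2: 6>-9, R3: -5>-8, R4: 2>-8, R5: 1>-1.
s2 vs s3: R1: 8>-5, R2: 6>4, R3: -5>-7, R4: 2>-2, R5: 1>-2.
s2 vs s4: R1: 8>-9, R2: 6>-3, R3: -5>-9, R4: 2>-5, R5: 1>-9.
s2 vs s5: R1: 8>0, R2: 6>-1, R3: -5>-9, R4: 2>-7, R5: 1>-1.
s2 strictly beats every other strategy against every opponent action, so it is strictly dominant.

s2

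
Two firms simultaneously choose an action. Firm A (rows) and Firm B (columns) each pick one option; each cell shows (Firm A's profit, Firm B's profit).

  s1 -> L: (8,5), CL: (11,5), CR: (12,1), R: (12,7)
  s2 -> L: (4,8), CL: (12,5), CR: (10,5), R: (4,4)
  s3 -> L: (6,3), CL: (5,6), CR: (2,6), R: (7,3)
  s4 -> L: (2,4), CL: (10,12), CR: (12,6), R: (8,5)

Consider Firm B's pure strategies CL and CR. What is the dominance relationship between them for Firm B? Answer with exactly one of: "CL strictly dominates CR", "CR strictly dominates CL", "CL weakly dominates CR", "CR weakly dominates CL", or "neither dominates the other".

CL weakly dominates CR

CL's payoffs vs CR's, by Firm A's action — s1: 5>1, s2: 5=5, s3: 6=6, s4: 12>6.
CL is at least as good everywhere and strictly better somewhere (tied only at s2, s3), so CL weakly but not strictly dominates CR.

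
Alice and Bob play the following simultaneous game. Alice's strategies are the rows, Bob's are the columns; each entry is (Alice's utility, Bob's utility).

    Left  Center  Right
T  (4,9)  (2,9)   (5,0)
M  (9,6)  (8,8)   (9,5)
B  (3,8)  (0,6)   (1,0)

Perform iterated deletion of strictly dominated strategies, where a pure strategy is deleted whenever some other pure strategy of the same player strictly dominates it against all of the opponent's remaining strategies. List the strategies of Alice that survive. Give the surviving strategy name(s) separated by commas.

M

For Alice, M strictly dominates T on the remaining columns (Left: 9>4, Center: 8>2, Right: 9>5); eliminate T.
Alice's strategy B is strictly dominated by M (Left: 9>3, Center: 8>0, Right: 9>1) and is removed.
Column Left is eliminated: Center beats it against every remaining row (M: 8>6).
Column Right is eliminated: Center beats it against every remaining row (M: 8>5).
Among the remaining strategies, none is strictly dominated by another pure strategy of the same player, so the elimination stops.
Surviving strategies — Alice: {M}; Bob: {Center}.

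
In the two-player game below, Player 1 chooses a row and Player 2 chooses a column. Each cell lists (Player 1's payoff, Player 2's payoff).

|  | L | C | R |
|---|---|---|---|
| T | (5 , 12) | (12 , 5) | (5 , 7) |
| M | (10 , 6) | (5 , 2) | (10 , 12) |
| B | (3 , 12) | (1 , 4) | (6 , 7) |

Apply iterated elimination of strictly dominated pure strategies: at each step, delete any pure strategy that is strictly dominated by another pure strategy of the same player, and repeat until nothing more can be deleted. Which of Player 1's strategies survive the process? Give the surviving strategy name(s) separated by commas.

M

Row B is eliminated: M beats it against every remaining column (L: 10>3, C: 5>1, R: 10>6).
Column C is eliminated: L beats it against every remaining row (T: 12>5, M: 6>2).
For Player 1, M strictly dominates T on the remaining columns (L: 10>5, R: 10>5); eliminate T.
For Player 2, R strictly dominates L on the remaining rows (M: 12>6); eliminate L.
Among the remaining strategies, none is strictly dominated by another pure strategy of the same player, so the elimination stops.
Surviving strategies — Player 1: {M}; Player 2: {R}.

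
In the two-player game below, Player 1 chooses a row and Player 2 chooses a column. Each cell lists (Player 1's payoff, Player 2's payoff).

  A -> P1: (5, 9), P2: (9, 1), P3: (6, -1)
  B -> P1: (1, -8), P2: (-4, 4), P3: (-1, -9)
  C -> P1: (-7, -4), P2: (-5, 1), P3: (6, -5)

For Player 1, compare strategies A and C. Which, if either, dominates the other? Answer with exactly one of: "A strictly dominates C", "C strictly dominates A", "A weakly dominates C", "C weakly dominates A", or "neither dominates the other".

Compare A to C across each choice by Player 2: P1: 5>-7, P2: 9>-5, P3: 6=6.
A is at least as good everywhere and strictly better somewhere (tied only at P3), so A weakly but not strictly dominates C.

A weakly dominates C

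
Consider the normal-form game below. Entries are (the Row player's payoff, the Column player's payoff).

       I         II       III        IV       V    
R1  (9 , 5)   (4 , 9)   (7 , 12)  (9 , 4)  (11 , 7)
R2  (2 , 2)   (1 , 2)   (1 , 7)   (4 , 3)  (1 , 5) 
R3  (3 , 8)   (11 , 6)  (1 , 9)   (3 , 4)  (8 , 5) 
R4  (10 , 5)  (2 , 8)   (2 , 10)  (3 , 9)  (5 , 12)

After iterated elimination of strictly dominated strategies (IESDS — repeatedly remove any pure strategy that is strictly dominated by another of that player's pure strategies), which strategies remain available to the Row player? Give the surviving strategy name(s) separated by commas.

R1

For the Row player, R1 strictly dominates R2 on the remaining columns (I: 9>2, II: 4>1, III: 7>1, IV: 9>4, V: 11>1); eliminate R2.
The Column player's strategy I is strictly dominated by III (R1: 12>5, R3: 9>8, R4: 10>5) and is removed.
For the Row player, R1 strictly dominates R4 on the remaining columns (II: 4>2, III: 7>2, IV: 9>3, V: 11>5); eliminate R4.
Column II is eliminated: III beats it against every remaining row (R1: 12>9, R3: 9>6).
Row R3 is eliminated: R1 beats it against every remaining column (III: 7>1, IV: 9>3, V: 11>8).
The Column player's strategy IV is strictly dominated by III (R1: 12>4) and is removed.
Column V is eliminated: III beats it against every remaining row (R1: 12>7).
Among the remaining strategies, none is strictly dominated by another pure strategy of the same player, so the elimination stops.
Surviving strategies — the Row player: {R1}; the Column player: {III}.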